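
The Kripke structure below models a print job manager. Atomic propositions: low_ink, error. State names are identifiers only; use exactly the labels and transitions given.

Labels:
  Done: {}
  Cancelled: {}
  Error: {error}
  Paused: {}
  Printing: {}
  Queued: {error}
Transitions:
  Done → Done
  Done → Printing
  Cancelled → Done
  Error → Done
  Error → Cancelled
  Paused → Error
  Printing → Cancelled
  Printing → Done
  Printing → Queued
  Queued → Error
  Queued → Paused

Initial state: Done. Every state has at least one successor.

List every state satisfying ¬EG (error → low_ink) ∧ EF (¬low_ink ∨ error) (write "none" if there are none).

States satisfying error → low_ink: {Done, Cancelled, Paused, Printing}.
States satisfying EG (error → low_ink): {Done, Cancelled, Printing}.
States satisfying ¬EG (error → low_ink): {Error, Paused, Queued}.
States satisfying ¬low_ink ∨ error: {Done, Cancelled, Error, Paused, Printing, Queued}.
States satisfying EF (¬low_ink ∨ error): {Done, Cancelled, Error, Paused, Printing, Queued}.
States satisfying ¬EG (error → low_ink) ∧ EF (¬low_ink ∨ error): {Error, Paused, Queued}.

{Error, Paused, Queued}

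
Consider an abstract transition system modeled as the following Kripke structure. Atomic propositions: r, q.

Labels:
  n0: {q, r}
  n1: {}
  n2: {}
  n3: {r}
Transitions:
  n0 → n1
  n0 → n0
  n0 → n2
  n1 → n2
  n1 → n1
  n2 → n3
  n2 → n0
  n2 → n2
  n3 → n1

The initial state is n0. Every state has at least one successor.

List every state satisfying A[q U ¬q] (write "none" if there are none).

States satisfying q: {n0}.
States satisfying ¬q: {n1, n2, n3}.
States satisfying A[q U ¬q]: {n1, n2, n3}.

{n1, n2, n3}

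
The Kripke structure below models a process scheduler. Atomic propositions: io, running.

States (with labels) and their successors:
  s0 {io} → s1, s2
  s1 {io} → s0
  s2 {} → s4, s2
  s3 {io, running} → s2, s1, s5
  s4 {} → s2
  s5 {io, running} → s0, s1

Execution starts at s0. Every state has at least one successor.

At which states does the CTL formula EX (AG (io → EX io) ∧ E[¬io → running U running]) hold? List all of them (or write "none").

States satisfying AG (io → EX io) ∧ E[¬io → running U running]: {s3, s5}.
States satisfying EX (AG (io → EX io) ∧ E[¬io → running U running]): {s3}.

{s3}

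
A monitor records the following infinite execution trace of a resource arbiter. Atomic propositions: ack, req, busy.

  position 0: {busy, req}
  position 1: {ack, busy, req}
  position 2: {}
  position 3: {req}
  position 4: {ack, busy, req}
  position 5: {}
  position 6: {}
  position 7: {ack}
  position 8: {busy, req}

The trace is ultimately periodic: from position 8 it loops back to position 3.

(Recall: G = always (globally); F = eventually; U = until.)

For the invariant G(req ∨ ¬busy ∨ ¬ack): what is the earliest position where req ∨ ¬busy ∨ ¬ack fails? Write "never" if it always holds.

never

req ∨ ¬busy ∨ ¬ack holds at every position 0..8, and those are all the positions the trace ever visits, so the invariant G(req ∨ ¬busy ∨ ¬ack) is never violated.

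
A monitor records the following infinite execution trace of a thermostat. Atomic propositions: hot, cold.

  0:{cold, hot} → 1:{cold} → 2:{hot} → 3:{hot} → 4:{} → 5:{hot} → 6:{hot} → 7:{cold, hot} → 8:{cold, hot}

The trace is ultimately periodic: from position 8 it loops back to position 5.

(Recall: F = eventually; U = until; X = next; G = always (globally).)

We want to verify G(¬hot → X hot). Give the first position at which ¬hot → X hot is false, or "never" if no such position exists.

¬hot → X hot holds at every position 0..8, and those are all the positions the trace ever visits, so the invariant G(¬hot → X hot) is never violated.

never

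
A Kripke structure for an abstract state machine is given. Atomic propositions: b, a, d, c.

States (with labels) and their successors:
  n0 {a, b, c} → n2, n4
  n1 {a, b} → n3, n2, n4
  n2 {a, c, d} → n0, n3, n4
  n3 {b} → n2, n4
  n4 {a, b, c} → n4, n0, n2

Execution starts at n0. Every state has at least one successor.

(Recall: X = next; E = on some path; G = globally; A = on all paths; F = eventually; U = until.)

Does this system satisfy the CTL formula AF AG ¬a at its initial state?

States satisfying AG ¬a: ∅.
States satisfying AF AG ¬a: ∅.
There is a path from n0 along which AG ¬a never holds.
n0 ∉ Sat(AF AG ¬a).

No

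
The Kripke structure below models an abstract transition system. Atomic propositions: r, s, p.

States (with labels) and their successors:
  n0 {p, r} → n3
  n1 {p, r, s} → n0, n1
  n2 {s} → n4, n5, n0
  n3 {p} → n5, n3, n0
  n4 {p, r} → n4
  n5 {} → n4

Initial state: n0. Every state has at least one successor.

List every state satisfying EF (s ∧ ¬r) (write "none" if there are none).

{n2}

States satisfying s ∧ ¬r: {n2}.
States satisfying EF (s ∧ ¬r): {n2}.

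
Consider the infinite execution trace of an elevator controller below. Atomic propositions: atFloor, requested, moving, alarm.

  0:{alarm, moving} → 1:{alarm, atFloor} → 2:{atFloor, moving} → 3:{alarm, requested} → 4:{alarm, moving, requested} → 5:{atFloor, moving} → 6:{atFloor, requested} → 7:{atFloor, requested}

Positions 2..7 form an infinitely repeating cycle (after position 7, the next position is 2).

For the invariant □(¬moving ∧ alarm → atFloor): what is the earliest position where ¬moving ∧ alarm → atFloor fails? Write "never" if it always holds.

3

Check ¬moving ∧ alarm → atFloor at each position in order: 0 ✓, 1 ✓, 2 ✓.
At position 3 the labels are {alarm, requested}, so ¬moving ∧ alarm → atFloor is false there. This is the first violation.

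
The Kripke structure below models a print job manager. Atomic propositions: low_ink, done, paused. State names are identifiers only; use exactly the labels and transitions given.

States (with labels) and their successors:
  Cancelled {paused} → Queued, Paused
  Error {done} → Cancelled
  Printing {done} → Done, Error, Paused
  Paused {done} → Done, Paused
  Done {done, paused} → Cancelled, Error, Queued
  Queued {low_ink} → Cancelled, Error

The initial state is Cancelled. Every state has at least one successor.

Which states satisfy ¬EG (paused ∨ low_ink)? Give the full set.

States satisfying paused ∨ low_ink: {Cancelled, Done, Queued}.
States satisfying EG (paused ∨ low_ink): {Cancelled, Done, Queued}.
States satisfying ¬EG (paused ∨ low_ink): {Error, Printing, Paused}.

{Error, Printing, Paused}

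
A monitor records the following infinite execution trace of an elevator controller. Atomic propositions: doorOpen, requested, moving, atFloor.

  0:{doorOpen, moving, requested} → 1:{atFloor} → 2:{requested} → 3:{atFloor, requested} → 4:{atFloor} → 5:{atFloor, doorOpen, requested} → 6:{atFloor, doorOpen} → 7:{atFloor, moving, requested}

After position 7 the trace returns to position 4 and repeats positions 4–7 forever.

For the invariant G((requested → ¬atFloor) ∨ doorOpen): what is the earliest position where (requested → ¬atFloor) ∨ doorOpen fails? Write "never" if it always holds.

Check (requested → ¬atFloor) ∨ doorOpen at each position in order: 0 ✓, 1 ✓, 2 ✓.
At position 3 the labels are {atFloor, requested}, so (requested → ¬atFloor) ∨ doorOpen is false there. This is the first violation.

3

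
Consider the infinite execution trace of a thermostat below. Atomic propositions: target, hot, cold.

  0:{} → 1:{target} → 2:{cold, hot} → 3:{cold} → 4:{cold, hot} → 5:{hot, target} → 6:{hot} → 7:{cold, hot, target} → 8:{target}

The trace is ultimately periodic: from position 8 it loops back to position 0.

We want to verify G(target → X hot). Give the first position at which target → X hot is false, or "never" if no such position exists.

Check target → X hot at each position in order: 0 ✓, 1 ✓, 2 ✓, 3 ✓, 4 ✓, 5 ✓, 6 ✓.
At position 7 the labels are {cold, hot, target} and the next position 8 has {target}, so target → X hot is false there. This is the first violation.

7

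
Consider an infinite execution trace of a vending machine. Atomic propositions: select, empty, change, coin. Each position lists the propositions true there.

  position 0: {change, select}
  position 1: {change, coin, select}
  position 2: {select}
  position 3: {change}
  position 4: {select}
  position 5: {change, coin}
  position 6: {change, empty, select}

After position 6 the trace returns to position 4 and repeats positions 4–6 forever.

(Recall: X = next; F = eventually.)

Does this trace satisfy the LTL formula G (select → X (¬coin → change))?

Violated

select → X (¬coin → change) must hold at every position from 0 onward. It fails at position 1, so G (select → X (¬coin → change)) is false.
Positions where select holds: 0, 1, 2, 4, 6.
Check X (¬coin → change) at each: 0→ok, 1→fails, 2→ok, 4→ok, 6→fails.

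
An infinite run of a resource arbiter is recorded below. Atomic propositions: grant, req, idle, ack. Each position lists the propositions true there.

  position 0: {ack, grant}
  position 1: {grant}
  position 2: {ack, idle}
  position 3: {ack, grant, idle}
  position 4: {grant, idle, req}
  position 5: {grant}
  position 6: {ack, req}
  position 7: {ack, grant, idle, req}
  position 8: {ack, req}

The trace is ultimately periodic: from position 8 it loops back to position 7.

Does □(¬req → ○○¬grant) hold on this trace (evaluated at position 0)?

¬req → ○○¬grant must hold at every position from 0 onward. It fails at position 1, so □(¬req → ○○¬grant) is false.
Positions where ¬req holds: 0, 1, 2, 3, 5.
Check ○○¬grant at each: 0→ok, 1→fails, 2→fails, 3→fails, 5→fails.

Violated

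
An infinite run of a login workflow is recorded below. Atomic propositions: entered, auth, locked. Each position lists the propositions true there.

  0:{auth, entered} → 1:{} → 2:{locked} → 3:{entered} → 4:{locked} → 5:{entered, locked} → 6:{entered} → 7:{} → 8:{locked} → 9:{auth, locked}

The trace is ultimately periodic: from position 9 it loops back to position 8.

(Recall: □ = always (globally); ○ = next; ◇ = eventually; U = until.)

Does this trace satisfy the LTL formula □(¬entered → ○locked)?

Violated

¬entered → ○locked must hold at every position from 0 onward. It fails at position 2, so □(¬entered → ○locked) is false.
Positions where ¬entered holds: 1, 2, 4, 7, 8, 9.
Check ○locked at each: 1→ok, 2→fails, 4→ok, 7→ok, 8→ok, 9→ok.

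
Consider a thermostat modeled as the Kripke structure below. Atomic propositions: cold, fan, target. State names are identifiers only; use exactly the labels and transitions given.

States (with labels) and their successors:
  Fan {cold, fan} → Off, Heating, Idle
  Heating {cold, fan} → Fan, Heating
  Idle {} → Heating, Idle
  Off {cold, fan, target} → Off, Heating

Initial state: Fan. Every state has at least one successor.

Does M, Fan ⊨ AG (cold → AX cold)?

States satisfying cold → AX cold: {Heating, Idle, Off}.
States satisfying AG (cold → AX cold): ∅.
Fan is reachable from Fan and violates cold → AX cold, so AG fails at Fan.
Fan ∉ Sat(AG (cold → AX cold)).

Violated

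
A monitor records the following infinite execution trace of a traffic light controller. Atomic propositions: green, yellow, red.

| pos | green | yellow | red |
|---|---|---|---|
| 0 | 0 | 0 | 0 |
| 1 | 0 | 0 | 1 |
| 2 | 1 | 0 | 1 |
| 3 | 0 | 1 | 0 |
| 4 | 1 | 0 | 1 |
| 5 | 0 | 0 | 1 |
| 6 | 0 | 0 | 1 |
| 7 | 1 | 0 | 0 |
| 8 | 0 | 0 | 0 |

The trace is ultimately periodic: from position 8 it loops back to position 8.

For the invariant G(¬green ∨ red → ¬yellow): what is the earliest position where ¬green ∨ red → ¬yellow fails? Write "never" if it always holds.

3

Check ¬green ∨ red → ¬yellow at each position in order: 0 ✓, 1 ✓, 2 ✓.
At position 3 the labels are {yellow}, so ¬green ∨ red → ¬yellow is false there. This is the first violation.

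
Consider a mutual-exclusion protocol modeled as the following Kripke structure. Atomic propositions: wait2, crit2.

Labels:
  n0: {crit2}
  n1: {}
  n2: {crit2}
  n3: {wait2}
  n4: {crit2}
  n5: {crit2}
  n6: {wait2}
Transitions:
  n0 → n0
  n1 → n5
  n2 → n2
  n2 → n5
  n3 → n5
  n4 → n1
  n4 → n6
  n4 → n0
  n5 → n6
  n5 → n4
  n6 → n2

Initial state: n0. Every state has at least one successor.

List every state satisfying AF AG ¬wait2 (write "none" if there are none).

States satisfying AG ¬wait2: {n0}.
States satisfying AF AG ¬wait2: {n0}.

{n0}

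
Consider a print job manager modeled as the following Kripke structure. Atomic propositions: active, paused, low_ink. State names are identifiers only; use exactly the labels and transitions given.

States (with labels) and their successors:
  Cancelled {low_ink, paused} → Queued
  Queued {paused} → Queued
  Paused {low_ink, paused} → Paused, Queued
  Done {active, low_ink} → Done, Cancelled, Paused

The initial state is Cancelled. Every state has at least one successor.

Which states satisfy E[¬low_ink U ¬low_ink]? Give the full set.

States satisfying ¬low_ink: {Queued}.
States satisfying E[¬low_ink U ¬low_ink]: {Queued}.

{Queued}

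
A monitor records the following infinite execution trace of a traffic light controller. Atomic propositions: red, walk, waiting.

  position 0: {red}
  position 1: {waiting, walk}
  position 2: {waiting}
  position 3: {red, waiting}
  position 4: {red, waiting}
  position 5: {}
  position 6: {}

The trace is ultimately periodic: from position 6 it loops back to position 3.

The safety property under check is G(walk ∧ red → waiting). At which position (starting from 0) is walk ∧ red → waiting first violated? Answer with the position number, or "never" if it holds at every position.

never

walk ∧ red → waiting holds at every position 0..6, and those are all the positions the trace ever visits, so the invariant G(walk ∧ red → waiting) is never violated.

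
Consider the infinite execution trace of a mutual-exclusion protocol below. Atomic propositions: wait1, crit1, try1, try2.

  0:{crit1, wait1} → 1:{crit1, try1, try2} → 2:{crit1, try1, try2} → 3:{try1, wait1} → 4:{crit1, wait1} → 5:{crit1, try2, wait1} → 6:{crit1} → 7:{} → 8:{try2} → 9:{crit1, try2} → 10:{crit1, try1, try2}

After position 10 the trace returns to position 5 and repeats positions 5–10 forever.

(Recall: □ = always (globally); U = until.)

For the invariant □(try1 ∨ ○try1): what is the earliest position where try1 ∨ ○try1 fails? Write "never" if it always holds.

4

Check try1 ∨ ○try1 at each position in order: 0 ✓, 1 ✓, 2 ✓, 3 ✓.
At position 4 the labels are {crit1, wait1} and the next position 5 has {crit1, try2, wait1}, so try1 ∨ ○try1 is false there. This is the first violation.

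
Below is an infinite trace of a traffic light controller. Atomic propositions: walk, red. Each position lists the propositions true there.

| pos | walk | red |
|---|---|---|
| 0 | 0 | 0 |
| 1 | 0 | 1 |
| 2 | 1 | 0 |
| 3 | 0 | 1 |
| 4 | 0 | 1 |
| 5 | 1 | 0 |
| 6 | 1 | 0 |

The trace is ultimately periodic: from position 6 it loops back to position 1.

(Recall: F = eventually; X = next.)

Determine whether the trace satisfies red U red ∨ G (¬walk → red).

Violated

Walking from position 0: at position 0, red has not yet held and red fails, so red U red is false.
¬walk → red must hold at every position from 0 onward. It fails at position 0, so G (¬walk → red) is false.
Positions where ¬walk holds: 0, 1, 3, 4.
Check red at each: 0→fails, 1→ok, 3→ok, 4→ok.
At position 0: red U red is false; G (¬walk → red) is false; so red U red ∨ G (¬walk → red) is false.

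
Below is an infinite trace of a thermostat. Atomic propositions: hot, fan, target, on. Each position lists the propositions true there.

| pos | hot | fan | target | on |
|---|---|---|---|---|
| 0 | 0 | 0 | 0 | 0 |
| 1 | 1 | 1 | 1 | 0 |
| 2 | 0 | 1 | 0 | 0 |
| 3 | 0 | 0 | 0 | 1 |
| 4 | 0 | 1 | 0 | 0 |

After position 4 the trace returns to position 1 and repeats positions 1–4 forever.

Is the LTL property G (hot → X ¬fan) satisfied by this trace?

hot → X ¬fan must hold at every position from 0 onward. It fails at position 1, so G (hot → X ¬fan) is false.
Positions where hot holds: 1.
Check X ¬fan at each: 1→fails.

Does not hold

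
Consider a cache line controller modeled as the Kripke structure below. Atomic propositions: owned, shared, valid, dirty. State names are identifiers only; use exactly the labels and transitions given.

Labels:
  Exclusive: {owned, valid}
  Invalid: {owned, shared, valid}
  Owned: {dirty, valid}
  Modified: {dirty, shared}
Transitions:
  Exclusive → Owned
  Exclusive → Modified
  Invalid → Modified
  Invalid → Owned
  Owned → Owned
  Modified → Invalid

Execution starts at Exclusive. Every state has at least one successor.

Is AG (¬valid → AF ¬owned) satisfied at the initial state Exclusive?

States satisfying ¬valid → AF ¬owned: {Exclusive, Invalid, Owned, Modified}.
States satisfying AG (¬valid → AF ¬owned): {Exclusive, Invalid, Owned, Modified}.
Every state reachable from Exclusive satisfies ¬valid → AF ¬owned.
Exclusive ∈ Sat(AG (¬valid → AF ¬owned)).

Satisfied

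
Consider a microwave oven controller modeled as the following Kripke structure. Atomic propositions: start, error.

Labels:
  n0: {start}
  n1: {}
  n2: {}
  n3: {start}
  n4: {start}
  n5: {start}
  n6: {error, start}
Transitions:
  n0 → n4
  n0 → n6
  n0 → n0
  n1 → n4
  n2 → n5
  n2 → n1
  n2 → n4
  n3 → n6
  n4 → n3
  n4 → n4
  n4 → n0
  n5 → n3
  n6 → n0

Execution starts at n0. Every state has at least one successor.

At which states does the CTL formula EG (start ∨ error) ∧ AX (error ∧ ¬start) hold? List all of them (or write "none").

States satisfying start ∨ error: {n0, n3, n4, n5, n6}.
States satisfying EG (start ∨ error): {n0, n3, n4, n5, n6}.
States satisfying error ∧ ¬start: ∅.
States satisfying AX (error ∧ ¬start): ∅.
States satisfying EG (start ∨ error) ∧ AX (error ∧ ¬start): ∅.

none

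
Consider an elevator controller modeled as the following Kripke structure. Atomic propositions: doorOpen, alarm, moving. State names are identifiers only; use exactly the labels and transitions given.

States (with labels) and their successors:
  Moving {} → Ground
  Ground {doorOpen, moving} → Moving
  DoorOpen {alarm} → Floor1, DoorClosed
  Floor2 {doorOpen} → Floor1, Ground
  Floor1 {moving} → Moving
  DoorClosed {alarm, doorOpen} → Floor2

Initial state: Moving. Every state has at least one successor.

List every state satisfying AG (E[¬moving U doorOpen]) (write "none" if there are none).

States satisfying E[¬moving U doorOpen]: {Moving, Ground, DoorOpen, Floor2, DoorClosed}.
States satisfying AG (E[¬moving U doorOpen]): {Moving, Ground}.

{Moving, Ground}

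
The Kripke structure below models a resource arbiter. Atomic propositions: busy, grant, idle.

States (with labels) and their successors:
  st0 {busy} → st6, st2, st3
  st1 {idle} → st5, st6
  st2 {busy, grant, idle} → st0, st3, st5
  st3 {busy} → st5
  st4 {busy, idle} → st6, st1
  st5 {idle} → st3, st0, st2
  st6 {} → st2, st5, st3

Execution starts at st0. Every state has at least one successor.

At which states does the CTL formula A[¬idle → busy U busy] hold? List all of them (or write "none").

States satisfying ¬idle → busy: {st0, st1, st2, st3, st4, st5}.
States satisfying busy: {st0, st2, st3, st4}.
States satisfying A[¬idle → busy U busy]: {st0, st2, st3, st4, st5}.

{st0, st2, st3, st4, st5}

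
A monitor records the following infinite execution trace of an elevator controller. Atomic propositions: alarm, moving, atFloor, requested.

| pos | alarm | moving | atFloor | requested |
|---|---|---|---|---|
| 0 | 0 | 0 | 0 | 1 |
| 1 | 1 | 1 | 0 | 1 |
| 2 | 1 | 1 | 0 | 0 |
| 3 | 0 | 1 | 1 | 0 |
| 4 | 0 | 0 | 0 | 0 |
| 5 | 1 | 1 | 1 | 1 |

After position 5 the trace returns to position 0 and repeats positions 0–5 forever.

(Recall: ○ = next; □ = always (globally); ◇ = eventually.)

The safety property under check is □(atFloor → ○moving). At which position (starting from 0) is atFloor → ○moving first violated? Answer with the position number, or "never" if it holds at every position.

3

Check atFloor → ○moving at each position in order: 0 ✓, 1 ✓, 2 ✓.
At position 3 the labels are {atFloor, moving} and the next position 4 has {}, so atFloor → ○moving is false there. This is the first violation.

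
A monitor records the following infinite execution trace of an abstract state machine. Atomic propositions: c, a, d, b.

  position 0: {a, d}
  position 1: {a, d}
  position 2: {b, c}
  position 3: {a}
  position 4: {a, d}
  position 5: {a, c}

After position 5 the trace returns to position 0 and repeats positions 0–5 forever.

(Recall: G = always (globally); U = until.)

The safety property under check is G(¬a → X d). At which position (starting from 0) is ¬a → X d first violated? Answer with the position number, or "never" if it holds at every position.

Check ¬a → X d at each position in order: 0 ✓, 1 ✓.
At position 2 the labels are {b, c} and the next position 3 has {a}, so ¬a → X d is false there. This is the first violation.

2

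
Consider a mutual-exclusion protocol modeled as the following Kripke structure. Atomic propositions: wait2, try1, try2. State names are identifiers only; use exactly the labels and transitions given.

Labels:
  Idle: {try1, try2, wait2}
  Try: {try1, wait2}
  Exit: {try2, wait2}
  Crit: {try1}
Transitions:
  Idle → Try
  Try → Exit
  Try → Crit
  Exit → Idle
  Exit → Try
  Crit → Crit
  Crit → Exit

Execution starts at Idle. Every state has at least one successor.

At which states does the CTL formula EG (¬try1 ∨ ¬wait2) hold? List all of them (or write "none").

{Crit}

States satisfying ¬try1 ∨ ¬wait2: {Exit, Crit}.
States satisfying EG (¬try1 ∨ ¬wait2): {Crit}.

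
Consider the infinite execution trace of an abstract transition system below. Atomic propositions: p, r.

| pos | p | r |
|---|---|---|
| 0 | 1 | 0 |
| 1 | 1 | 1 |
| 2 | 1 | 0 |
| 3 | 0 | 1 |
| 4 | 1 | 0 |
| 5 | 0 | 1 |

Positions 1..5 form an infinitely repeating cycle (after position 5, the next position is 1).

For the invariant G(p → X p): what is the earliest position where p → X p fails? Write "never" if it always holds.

Check p → X p at each position in order: 0 ✓, 1 ✓.
At position 2 the labels are {p} and the next position 3 has {r}, so p → X p is false there. This is the first violation.

2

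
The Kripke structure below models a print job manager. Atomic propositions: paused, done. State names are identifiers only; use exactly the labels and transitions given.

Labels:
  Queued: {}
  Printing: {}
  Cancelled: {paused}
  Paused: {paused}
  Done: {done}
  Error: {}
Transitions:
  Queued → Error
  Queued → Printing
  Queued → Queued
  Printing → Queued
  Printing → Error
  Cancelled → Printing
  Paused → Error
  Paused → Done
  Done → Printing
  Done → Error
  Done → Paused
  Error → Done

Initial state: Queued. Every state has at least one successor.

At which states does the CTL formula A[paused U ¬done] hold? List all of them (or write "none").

States satisfying paused: {Cancelled, Paused}.
States satisfying ¬done: {Queued, Printing, Cancelled, Paused, Error}.
States satisfying A[paused U ¬done]: {Queued, Printing, Cancelled, Paused, Error}.

{Queued, Printing, Cancelled, Paused, Error}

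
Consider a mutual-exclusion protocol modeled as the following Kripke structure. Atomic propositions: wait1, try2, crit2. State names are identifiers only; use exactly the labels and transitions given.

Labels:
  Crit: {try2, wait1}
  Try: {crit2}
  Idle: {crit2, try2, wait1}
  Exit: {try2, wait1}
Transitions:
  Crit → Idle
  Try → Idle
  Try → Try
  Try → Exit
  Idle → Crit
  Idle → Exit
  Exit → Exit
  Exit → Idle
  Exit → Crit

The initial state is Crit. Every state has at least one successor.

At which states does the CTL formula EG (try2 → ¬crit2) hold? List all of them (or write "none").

States satisfying try2 → ¬crit2: {Crit, Try, Exit}.
States satisfying EG (try2 → ¬crit2): {Try, Exit}.

{Try, Exit}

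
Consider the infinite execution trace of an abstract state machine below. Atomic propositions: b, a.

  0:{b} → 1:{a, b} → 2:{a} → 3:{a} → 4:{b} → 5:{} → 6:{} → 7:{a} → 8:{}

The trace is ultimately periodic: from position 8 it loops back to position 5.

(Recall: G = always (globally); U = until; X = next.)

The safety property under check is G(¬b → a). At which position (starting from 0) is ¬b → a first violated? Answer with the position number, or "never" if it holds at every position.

Check ¬b → a at each position in order: 0 ✓, 1 ✓, 2 ✓, 3 ✓, 4 ✓.
At position 5 the labels are {}, so ¬b → a is false there. This is the first violation.

5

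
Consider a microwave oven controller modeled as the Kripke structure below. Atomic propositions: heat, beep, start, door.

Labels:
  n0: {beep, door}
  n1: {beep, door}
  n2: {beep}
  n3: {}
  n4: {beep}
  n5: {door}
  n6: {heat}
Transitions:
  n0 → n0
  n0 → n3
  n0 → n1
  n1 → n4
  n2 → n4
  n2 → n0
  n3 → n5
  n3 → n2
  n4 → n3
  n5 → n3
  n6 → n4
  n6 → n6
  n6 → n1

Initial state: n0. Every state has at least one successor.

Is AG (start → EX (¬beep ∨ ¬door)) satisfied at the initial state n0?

Holds

States satisfying start → EX (¬beep ∨ ¬door): {n0, n1, n2, n3, n4, n5, n6}.
States satisfying AG (start → EX (¬beep ∨ ¬door)): {n0, n1, n2, n3, n4, n5, n6}.
Every state reachable from n0 satisfies start → EX (¬beep ∨ ¬door).
n0 ∈ Sat(AG (start → EX (¬beep ∨ ¬door))).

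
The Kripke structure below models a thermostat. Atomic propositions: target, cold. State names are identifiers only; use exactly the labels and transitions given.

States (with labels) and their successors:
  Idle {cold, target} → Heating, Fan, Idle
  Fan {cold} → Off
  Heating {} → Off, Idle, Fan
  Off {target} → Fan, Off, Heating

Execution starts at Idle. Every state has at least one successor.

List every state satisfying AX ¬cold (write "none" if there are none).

{Fan}

States satisfying ¬cold: {Heating, Off}.
States satisfying AX ¬cold: {Fan}.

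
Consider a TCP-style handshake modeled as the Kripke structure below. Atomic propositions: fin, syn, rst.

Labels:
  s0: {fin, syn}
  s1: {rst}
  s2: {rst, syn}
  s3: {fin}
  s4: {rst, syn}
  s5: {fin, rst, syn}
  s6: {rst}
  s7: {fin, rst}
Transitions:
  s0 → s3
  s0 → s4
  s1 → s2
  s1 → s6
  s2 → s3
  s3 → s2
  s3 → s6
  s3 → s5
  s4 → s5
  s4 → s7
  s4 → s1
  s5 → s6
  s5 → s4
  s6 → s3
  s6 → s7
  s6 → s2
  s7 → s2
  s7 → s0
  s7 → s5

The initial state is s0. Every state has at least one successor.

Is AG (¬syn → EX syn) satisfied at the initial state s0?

Holds

States satisfying ¬syn → EX syn: {s0, s1, s2, s3, s4, s5, s6, s7}.
States satisfying AG (¬syn → EX syn): {s0, s1, s2, s3, s4, s5, s6, s7}.
Every state reachable from s0 satisfies ¬syn → EX syn.
s0 ∈ Sat(AG (¬syn → EX syn)).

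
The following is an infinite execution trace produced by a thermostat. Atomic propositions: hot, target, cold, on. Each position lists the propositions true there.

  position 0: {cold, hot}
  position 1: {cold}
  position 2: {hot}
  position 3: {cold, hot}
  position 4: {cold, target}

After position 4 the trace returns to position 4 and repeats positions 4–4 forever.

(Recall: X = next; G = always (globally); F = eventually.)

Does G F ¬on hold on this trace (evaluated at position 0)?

Holds

F ¬on holds at every position 0..4, and those are all positions ever visited, so G F ¬on holds.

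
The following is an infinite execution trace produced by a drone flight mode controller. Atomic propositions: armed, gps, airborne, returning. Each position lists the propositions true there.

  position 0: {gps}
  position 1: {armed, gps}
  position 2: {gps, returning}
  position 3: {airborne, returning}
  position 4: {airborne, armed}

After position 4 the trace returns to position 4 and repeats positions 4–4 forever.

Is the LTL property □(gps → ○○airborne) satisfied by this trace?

Violated

gps → ○○airborne must hold at every position from 0 onward. It fails at position 0, so □(gps → ○○airborne) is false.
Positions where gps holds: 0, 1, 2.
Check ○○airborne at each: 0→fails, 1→ok, 2→ok.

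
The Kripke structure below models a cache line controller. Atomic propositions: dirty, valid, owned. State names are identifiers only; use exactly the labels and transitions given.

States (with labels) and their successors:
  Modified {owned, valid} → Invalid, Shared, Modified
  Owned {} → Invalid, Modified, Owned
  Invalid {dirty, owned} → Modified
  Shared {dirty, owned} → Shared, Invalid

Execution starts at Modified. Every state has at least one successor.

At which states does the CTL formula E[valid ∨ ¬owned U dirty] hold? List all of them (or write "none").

States satisfying valid ∨ ¬owned: {Modified, Owned}.
States satisfying dirty: {Invalid, Shared}.
States satisfying E[valid ∨ ¬owned U dirty]: {Modified, Owned, Invalid, Shared}.

{Modified, Owned, Invalid, Shared}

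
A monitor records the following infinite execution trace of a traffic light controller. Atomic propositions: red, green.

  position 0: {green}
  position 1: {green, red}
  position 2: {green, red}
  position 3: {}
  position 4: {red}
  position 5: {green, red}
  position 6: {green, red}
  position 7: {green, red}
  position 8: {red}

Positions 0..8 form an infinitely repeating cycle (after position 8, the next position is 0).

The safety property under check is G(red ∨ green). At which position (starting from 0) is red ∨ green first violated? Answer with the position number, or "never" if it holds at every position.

3

Check red ∨ green at each position in order: 0 ✓, 1 ✓, 2 ✓.
At position 3 the labels are {}, so red ∨ green is false there. This is the first violation.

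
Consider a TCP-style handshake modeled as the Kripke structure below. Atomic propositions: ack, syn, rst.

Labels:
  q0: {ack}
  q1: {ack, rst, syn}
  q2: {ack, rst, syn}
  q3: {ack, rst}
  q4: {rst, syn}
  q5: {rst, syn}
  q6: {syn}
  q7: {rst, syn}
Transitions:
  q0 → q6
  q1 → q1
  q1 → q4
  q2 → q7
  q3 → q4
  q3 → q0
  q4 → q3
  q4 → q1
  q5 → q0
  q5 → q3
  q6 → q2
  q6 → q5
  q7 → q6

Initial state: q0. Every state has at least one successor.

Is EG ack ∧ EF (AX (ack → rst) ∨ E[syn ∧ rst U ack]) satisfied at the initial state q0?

States satisfying ack: {q0, q1, q2, q3}.
States satisfying EG ack: {q1}.
States satisfying AX (ack → rst) ∨ E[syn ∧ rst U ack]: {q0, q1, q2, q3, q4, q5, q6, q7}.
States satisfying EF (AX (ack → rst) ∨ E[syn ∧ rst U ack]): {q0, q1, q2, q3, q4, q5, q6, q7}.
States satisfying EG ack ∧ EF (AX (ack → rst) ∨ E[syn ∧ rst U ack]): {q1}.
q0 ∉ Sat(EG ack ∧ EF (AX (ack → rst) ∨ E[syn ∧ rst U ack])).

Violated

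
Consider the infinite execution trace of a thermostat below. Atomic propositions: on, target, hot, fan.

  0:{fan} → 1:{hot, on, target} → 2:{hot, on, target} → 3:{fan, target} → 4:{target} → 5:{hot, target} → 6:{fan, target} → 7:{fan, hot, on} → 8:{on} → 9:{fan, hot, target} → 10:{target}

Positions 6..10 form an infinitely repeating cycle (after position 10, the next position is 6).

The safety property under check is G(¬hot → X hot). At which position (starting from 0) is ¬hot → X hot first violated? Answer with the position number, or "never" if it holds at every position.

Check ¬hot → X hot at each position in order: 0 ✓, 1 ✓, 2 ✓.
At position 3 the labels are {fan, target} and the next position 4 has {target}, so ¬hot → X hot is false there. This is the first violation.

3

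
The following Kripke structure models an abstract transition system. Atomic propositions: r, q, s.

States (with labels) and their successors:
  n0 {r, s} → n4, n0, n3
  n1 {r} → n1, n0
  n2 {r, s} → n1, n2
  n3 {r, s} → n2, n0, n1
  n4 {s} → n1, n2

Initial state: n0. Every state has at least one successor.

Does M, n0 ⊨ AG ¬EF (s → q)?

States satisfying ¬EF (s → q): ∅.
States satisfying AG ¬EF (s → q): ∅.
n0 is reachable from n0 and violates ¬EF (s → q), so AG fails at n0.
n0 ∉ Sat(AG ¬EF (s → q)).

No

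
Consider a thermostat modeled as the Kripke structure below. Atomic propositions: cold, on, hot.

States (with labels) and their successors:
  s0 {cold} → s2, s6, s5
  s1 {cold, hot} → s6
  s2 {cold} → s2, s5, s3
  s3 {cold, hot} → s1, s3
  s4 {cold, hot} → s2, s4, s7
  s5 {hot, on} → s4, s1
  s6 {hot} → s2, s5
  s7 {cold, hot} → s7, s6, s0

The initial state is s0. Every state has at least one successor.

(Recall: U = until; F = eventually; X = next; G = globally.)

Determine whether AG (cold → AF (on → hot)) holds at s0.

Satisfied

States satisfying cold → AF (on → hot): {s0, s1, s2, s3, s4, s5, s6, s7}.
States satisfying AG (cold → AF (on → hot)): {s0, s1, s2, s3, s4, s5, s6, s7}.
Every state reachable from s0 satisfies cold → AF (on → hot).
s0 ∈ Sat(AG (cold → AF (on → hot))).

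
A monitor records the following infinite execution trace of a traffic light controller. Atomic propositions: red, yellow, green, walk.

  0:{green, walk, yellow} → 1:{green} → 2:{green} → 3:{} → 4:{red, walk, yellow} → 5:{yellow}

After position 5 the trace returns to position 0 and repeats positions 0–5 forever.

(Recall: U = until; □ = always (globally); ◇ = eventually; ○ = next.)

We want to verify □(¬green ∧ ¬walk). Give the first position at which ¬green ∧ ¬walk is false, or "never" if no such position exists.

0

At position 0 the labels are {green, walk, yellow}, so ¬green ∧ ¬walk is false there. This is the first violation.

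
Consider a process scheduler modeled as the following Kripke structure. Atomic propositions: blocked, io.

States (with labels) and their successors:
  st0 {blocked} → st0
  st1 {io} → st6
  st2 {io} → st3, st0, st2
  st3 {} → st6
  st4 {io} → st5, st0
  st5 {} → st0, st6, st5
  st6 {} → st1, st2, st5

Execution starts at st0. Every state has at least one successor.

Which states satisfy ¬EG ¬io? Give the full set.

States satisfying ¬io: {st0, st3, st5, st6}.
States satisfying EG ¬io: {st0, st3, st5, st6}.
States satisfying ¬EG ¬io: {st1, st2, st4}.

{st1, st2, st4}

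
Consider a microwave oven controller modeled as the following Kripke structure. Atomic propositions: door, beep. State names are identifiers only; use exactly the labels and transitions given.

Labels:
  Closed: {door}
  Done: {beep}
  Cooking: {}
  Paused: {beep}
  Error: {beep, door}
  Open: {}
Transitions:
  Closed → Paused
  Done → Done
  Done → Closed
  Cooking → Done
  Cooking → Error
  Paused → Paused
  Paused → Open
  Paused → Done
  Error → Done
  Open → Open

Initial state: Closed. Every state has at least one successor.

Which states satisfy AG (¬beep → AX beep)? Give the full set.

none

States satisfying ¬beep → AX beep: {Closed, Done, Cooking, Paused, Error}.
States satisfying AG (¬beep → AX beep): ∅.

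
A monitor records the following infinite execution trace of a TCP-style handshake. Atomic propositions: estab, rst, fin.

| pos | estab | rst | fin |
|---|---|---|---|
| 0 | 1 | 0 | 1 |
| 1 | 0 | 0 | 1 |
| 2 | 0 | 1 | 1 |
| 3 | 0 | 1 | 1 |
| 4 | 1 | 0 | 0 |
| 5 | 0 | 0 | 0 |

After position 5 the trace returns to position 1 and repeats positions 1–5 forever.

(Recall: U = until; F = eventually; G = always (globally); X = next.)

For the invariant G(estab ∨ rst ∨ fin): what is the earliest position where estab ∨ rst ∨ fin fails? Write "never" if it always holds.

5

Check estab ∨ rst ∨ fin at each position in order: 0 ✓, 1 ✓, 2 ✓, 3 ✓, 4 ✓.
At position 5 the labels are {}, so estab ∨ rst ∨ fin is false there. This is the first violation.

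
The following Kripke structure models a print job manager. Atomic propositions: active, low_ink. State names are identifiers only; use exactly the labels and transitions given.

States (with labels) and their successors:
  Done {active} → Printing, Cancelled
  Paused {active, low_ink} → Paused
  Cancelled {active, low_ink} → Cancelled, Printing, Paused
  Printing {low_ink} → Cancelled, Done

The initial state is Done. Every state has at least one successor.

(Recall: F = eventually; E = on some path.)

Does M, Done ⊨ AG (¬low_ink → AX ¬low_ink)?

Violated

States satisfying ¬low_ink → AX ¬low_ink: {Paused, Cancelled, Printing}.
States satisfying AG (¬low_ink → AX ¬low_ink): {Paused}.
Done is reachable from Done and violates ¬low_ink → AX ¬low_ink, so AG fails at Done.
Done ∉ Sat(AG (¬low_ink → AX ¬low_ink)).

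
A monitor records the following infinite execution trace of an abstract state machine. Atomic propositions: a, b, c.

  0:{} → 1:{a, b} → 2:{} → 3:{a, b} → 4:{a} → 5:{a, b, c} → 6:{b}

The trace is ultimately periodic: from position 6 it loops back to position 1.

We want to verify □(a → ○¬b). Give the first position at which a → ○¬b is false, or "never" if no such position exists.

4

Check a → ○¬b at each position in order: 0 ✓, 1 ✓, 2 ✓, 3 ✓.
At position 4 the labels are {a} and the next position 5 has {a, b, c}, so a → ○¬b is false there. This is the first violation.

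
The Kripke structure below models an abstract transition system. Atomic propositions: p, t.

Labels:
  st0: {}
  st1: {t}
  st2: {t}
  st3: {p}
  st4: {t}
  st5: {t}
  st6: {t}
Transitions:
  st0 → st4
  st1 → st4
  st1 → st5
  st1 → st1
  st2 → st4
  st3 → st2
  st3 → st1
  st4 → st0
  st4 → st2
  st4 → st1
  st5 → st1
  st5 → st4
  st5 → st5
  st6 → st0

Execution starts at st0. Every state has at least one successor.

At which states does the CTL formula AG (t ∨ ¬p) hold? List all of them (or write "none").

States satisfying t ∨ ¬p: {st0, st1, st2, st4, st5, st6}.
States satisfying AG (t ∨ ¬p): {st0, st1, st2, st4, st5, st6}.

{st0, st1, st2, st4, st5, st6}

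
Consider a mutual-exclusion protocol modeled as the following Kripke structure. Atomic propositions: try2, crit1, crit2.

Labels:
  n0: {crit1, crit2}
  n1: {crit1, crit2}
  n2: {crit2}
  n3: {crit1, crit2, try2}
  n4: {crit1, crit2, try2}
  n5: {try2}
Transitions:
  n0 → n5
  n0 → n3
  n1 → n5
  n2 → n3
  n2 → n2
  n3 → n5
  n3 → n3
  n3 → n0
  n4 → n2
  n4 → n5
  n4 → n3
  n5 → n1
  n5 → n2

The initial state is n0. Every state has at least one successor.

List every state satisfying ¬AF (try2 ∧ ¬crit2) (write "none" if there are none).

{n0, n2, n3, n4}

States satisfying try2 ∧ ¬crit2: {n5}.
States satisfying AF (try2 ∧ ¬crit2): {n1, n5}.
States satisfying ¬AF (try2 ∧ ¬crit2): {n0, n2, n3, n4}.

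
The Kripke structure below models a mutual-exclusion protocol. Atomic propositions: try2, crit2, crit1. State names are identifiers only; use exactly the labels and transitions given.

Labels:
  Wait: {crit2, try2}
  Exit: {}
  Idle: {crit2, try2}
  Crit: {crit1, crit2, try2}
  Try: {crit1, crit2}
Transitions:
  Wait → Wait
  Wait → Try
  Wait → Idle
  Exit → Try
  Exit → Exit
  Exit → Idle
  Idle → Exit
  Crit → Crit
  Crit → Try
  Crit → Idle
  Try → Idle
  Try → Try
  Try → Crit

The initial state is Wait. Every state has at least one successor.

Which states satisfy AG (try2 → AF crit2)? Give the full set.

{Wait, Exit, Idle, Crit, Try}

States satisfying try2 → AF crit2: {Wait, Exit, Idle, Crit, Try}.
States satisfying AG (try2 → AF crit2): {Wait, Exit, Idle, Crit, Try}.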